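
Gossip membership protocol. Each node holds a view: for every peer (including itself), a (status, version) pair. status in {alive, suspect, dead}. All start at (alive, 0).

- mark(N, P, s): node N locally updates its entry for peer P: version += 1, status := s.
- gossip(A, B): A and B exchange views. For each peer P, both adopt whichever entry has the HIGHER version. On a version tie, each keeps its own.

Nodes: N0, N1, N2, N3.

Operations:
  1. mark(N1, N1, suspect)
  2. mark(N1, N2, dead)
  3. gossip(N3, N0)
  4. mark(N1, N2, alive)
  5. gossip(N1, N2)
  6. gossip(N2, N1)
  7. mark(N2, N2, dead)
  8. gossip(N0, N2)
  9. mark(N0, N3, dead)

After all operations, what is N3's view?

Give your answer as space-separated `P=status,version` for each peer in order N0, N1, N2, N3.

Op 1: N1 marks N1=suspect -> (suspect,v1)
Op 2: N1 marks N2=dead -> (dead,v1)
Op 3: gossip N3<->N0 -> N3.N0=(alive,v0) N3.N1=(alive,v0) N3.N2=(alive,v0) N3.N3=(alive,v0) | N0.N0=(alive,v0) N0.N1=(alive,v0) N0.N2=(alive,v0) N0.N3=(alive,v0)
Op 4: N1 marks N2=alive -> (alive,v2)
Op 5: gossip N1<->N2 -> N1.N0=(alive,v0) N1.N1=(suspect,v1) N1.N2=(alive,v2) N1.N3=(alive,v0) | N2.N0=(alive,v0) N2.N1=(suspect,v1) N2.N2=(alive,v2) N2.N3=(alive,v0)
Op 6: gossip N2<->N1 -> N2.N0=(alive,v0) N2.N1=(suspect,v1) N2.N2=(alive,v2) N2.N3=(alive,v0) | N1.N0=(alive,v0) N1.N1=(suspect,v1) N1.N2=(alive,v2) N1.N3=(alive,v0)
Op 7: N2 marks N2=dead -> (dead,v3)
Op 8: gossip N0<->N2 -> N0.N0=(alive,v0) N0.N1=(suspect,v1) N0.N2=(dead,v3) N0.N3=(alive,v0) | N2.N0=(alive,v0) N2.N1=(suspect,v1) N2.N2=(dead,v3) N2.N3=(alive,v0)
Op 9: N0 marks N3=dead -> (dead,v1)

Answer: N0=alive,0 N1=alive,0 N2=alive,0 N3=alive,0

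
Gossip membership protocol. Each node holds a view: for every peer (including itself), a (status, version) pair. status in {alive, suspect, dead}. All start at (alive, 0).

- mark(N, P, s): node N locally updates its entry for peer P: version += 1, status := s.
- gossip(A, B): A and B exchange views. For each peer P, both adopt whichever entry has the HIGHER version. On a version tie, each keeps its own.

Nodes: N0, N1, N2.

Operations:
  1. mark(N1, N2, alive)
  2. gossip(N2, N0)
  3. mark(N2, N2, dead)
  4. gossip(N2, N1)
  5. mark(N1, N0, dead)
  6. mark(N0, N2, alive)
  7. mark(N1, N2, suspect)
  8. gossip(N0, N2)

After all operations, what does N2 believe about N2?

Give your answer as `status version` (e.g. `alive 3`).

Op 1: N1 marks N2=alive -> (alive,v1)
Op 2: gossip N2<->N0 -> N2.N0=(alive,v0) N2.N1=(alive,v0) N2.N2=(alive,v0) | N0.N0=(alive,v0) N0.N1=(alive,v0) N0.N2=(alive,v0)
Op 3: N2 marks N2=dead -> (dead,v1)
Op 4: gossip N2<->N1 -> N2.N0=(alive,v0) N2.N1=(alive,v0) N2.N2=(dead,v1) | N1.N0=(alive,v0) N1.N1=(alive,v0) N1.N2=(alive,v1)
Op 5: N1 marks N0=dead -> (dead,v1)
Op 6: N0 marks N2=alive -> (alive,v1)
Op 7: N1 marks N2=suspect -> (suspect,v2)
Op 8: gossip N0<->N2 -> N0.N0=(alive,v0) N0.N1=(alive,v0) N0.N2=(alive,v1) | N2.N0=(alive,v0) N2.N1=(alive,v0) N2.N2=(dead,v1)

Answer: dead 1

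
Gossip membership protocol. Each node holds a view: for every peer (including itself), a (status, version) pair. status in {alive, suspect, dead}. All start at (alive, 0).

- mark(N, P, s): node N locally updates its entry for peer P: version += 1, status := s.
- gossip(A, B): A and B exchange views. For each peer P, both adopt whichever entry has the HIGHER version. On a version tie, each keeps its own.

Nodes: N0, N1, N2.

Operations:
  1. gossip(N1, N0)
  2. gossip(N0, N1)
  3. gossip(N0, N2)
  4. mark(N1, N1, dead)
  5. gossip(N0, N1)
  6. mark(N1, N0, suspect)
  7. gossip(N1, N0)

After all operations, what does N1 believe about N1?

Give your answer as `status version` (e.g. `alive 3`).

Answer: dead 1

Derivation:
Op 1: gossip N1<->N0 -> N1.N0=(alive,v0) N1.N1=(alive,v0) N1.N2=(alive,v0) | N0.N0=(alive,v0) N0.N1=(alive,v0) N0.N2=(alive,v0)
Op 2: gossip N0<->N1 -> N0.N0=(alive,v0) N0.N1=(alive,v0) N0.N2=(alive,v0) | N1.N0=(alive,v0) N1.N1=(alive,v0) N1.N2=(alive,v0)
Op 3: gossip N0<->N2 -> N0.N0=(alive,v0) N0.N1=(alive,v0) N0.N2=(alive,v0) | N2.N0=(alive,v0) N2.N1=(alive,v0) N2.N2=(alive,v0)
Op 4: N1 marks N1=dead -> (dead,v1)
Op 5: gossip N0<->N1 -> N0.N0=(alive,v0) N0.N1=(dead,v1) N0.N2=(alive,v0) | N1.N0=(alive,v0) N1.N1=(dead,v1) N1.N2=(alive,v0)
Op 6: N1 marks N0=suspect -> (suspect,v1)
Op 7: gossip N1<->N0 -> N1.N0=(suspect,v1) N1.N1=(dead,v1) N1.N2=(alive,v0) | N0.N0=(suspect,v1) N0.N1=(dead,v1) N0.N2=(alive,v0)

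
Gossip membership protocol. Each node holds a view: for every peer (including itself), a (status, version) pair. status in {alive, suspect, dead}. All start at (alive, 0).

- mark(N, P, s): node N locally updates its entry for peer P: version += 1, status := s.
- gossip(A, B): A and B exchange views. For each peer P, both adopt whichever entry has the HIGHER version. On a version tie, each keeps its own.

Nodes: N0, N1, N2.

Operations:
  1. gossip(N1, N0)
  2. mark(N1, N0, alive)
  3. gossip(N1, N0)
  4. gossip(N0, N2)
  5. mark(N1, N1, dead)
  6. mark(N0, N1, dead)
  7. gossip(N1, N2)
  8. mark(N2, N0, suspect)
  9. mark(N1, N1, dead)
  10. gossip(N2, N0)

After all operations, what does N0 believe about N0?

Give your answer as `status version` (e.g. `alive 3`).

Answer: suspect 2

Derivation:
Op 1: gossip N1<->N0 -> N1.N0=(alive,v0) N1.N1=(alive,v0) N1.N2=(alive,v0) | N0.N0=(alive,v0) N0.N1=(alive,v0) N0.N2=(alive,v0)
Op 2: N1 marks N0=alive -> (alive,v1)
Op 3: gossip N1<->N0 -> N1.N0=(alive,v1) N1.N1=(alive,v0) N1.N2=(alive,v0) | N0.N0=(alive,v1) N0.N1=(alive,v0) N0.N2=(alive,v0)
Op 4: gossip N0<->N2 -> N0.N0=(alive,v1) N0.N1=(alive,v0) N0.N2=(alive,v0) | N2.N0=(alive,v1) N2.N1=(alive,v0) N2.N2=(alive,v0)
Op 5: N1 marks N1=dead -> (dead,v1)
Op 6: N0 marks N1=dead -> (dead,v1)
Op 7: gossip N1<->N2 -> N1.N0=(alive,v1) N1.N1=(dead,v1) N1.N2=(alive,v0) | N2.N0=(alive,v1) N2.N1=(dead,v1) N2.N2=(alive,v0)
Op 8: N2 marks N0=suspect -> (suspect,v2)
Op 9: N1 marks N1=dead -> (dead,v2)
Op 10: gossip N2<->N0 -> N2.N0=(suspect,v2) N2.N1=(dead,v1) N2.N2=(alive,v0) | N0.N0=(suspect,v2) N0.N1=(dead,v1) N0.N2=(alive,v0)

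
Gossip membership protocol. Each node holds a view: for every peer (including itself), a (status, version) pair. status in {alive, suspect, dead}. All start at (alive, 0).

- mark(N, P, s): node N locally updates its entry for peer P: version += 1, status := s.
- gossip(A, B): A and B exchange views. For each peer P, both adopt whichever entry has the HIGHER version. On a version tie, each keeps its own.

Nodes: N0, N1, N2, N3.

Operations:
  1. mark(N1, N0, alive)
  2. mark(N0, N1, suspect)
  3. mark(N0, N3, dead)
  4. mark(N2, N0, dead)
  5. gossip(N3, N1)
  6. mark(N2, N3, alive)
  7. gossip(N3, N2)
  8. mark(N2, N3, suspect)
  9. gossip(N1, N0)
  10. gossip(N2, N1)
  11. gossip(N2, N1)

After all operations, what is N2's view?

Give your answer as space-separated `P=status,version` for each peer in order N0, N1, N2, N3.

Answer: N0=dead,1 N1=suspect,1 N2=alive,0 N3=suspect,2

Derivation:
Op 1: N1 marks N0=alive -> (alive,v1)
Op 2: N0 marks N1=suspect -> (suspect,v1)
Op 3: N0 marks N3=dead -> (dead,v1)
Op 4: N2 marks N0=dead -> (dead,v1)
Op 5: gossip N3<->N1 -> N3.N0=(alive,v1) N3.N1=(alive,v0) N3.N2=(alive,v0) N3.N3=(alive,v0) | N1.N0=(alive,v1) N1.N1=(alive,v0) N1.N2=(alive,v0) N1.N3=(alive,v0)
Op 6: N2 marks N3=alive -> (alive,v1)
Op 7: gossip N3<->N2 -> N3.N0=(alive,v1) N3.N1=(alive,v0) N3.N2=(alive,v0) N3.N3=(alive,v1) | N2.N0=(dead,v1) N2.N1=(alive,v0) N2.N2=(alive,v0) N2.N3=(alive,v1)
Op 8: N2 marks N3=suspect -> (suspect,v2)
Op 9: gossip N1<->N0 -> N1.N0=(alive,v1) N1.N1=(suspect,v1) N1.N2=(alive,v0) N1.N3=(dead,v1) | N0.N0=(alive,v1) N0.N1=(suspect,v1) N0.N2=(alive,v0) N0.N3=(dead,v1)
Op 10: gossip N2<->N1 -> N2.N0=(dead,v1) N2.N1=(suspect,v1) N2.N2=(alive,v0) N2.N3=(suspect,v2) | N1.N0=(alive,v1) N1.N1=(suspect,v1) N1.N2=(alive,v0) N1.N3=(suspect,v2)
Op 11: gossip N2<->N1 -> N2.N0=(dead,v1) N2.N1=(suspect,v1) N2.N2=(alive,v0) N2.N3=(suspect,v2) | N1.N0=(alive,v1) N1.N1=(suspect,v1) N1.N2=(alive,v0) N1.N3=(suspect,v2)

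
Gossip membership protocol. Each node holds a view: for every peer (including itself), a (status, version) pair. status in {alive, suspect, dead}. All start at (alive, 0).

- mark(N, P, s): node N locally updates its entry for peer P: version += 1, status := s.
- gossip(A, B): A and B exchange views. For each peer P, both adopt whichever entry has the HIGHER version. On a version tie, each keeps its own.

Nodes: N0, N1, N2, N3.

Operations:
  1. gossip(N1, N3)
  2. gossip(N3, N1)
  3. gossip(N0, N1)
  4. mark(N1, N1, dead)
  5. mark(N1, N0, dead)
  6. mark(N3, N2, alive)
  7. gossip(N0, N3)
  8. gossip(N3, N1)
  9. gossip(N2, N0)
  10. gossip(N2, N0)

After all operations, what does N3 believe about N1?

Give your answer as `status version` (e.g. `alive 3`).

Answer: dead 1

Derivation:
Op 1: gossip N1<->N3 -> N1.N0=(alive,v0) N1.N1=(alive,v0) N1.N2=(alive,v0) N1.N3=(alive,v0) | N3.N0=(alive,v0) N3.N1=(alive,v0) N3.N2=(alive,v0) N3.N3=(alive,v0)
Op 2: gossip N3<->N1 -> N3.N0=(alive,v0) N3.N1=(alive,v0) N3.N2=(alive,v0) N3.N3=(alive,v0) | N1.N0=(alive,v0) N1.N1=(alive,v0) N1.N2=(alive,v0) N1.N3=(alive,v0)
Op 3: gossip N0<->N1 -> N0.N0=(alive,v0) N0.N1=(alive,v0) N0.N2=(alive,v0) N0.N3=(alive,v0) | N1.N0=(alive,v0) N1.N1=(alive,v0) N1.N2=(alive,v0) N1.N3=(alive,v0)
Op 4: N1 marks N1=dead -> (dead,v1)
Op 5: N1 marks N0=dead -> (dead,v1)
Op 6: N3 marks N2=alive -> (alive,v1)
Op 7: gossip N0<->N3 -> N0.N0=(alive,v0) N0.N1=(alive,v0) N0.N2=(alive,v1) N0.N3=(alive,v0) | N3.N0=(alive,v0) N3.N1=(alive,v0) N3.N2=(alive,v1) N3.N3=(alive,v0)
Op 8: gossip N3<->N1 -> N3.N0=(dead,v1) N3.N1=(dead,v1) N3.N2=(alive,v1) N3.N3=(alive,v0) | N1.N0=(dead,v1) N1.N1=(dead,v1) N1.N2=(alive,v1) N1.N3=(alive,v0)
Op 9: gossip N2<->N0 -> N2.N0=(alive,v0) N2.N1=(alive,v0) N2.N2=(alive,v1) N2.N3=(alive,v0) | N0.N0=(alive,v0) N0.N1=(alive,v0) N0.N2=(alive,v1) N0.N3=(alive,v0)
Op 10: gossip N2<->N0 -> N2.N0=(alive,v0) N2.N1=(alive,v0) N2.N2=(alive,v1) N2.N3=(alive,v0) | N0.N0=(alive,v0) N0.N1=(alive,v0) N0.N2=(alive,v1) N0.N3=(alive,v0)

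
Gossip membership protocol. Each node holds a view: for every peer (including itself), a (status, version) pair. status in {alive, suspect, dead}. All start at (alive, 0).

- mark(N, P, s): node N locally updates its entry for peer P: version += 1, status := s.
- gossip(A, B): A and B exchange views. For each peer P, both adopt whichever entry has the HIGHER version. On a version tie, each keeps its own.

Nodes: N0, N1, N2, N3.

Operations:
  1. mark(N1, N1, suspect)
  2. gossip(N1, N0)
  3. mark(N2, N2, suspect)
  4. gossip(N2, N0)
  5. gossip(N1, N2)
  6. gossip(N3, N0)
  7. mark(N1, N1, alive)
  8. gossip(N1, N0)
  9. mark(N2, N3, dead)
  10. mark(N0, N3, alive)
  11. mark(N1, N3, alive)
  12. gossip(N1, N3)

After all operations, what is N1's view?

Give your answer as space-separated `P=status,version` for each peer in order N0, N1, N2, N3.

Answer: N0=alive,0 N1=alive,2 N2=suspect,1 N3=alive,1

Derivation:
Op 1: N1 marks N1=suspect -> (suspect,v1)
Op 2: gossip N1<->N0 -> N1.N0=(alive,v0) N1.N1=(suspect,v1) N1.N2=(alive,v0) N1.N3=(alive,v0) | N0.N0=(alive,v0) N0.N1=(suspect,v1) N0.N2=(alive,v0) N0.N3=(alive,v0)
Op 3: N2 marks N2=suspect -> (suspect,v1)
Op 4: gossip N2<->N0 -> N2.N0=(alive,v0) N2.N1=(suspect,v1) N2.N2=(suspect,v1) N2.N3=(alive,v0) | N0.N0=(alive,v0) N0.N1=(suspect,v1) N0.N2=(suspect,v1) N0.N3=(alive,v0)
Op 5: gossip N1<->N2 -> N1.N0=(alive,v0) N1.N1=(suspect,v1) N1.N2=(suspect,v1) N1.N3=(alive,v0) | N2.N0=(alive,v0) N2.N1=(suspect,v1) N2.N2=(suspect,v1) N2.N3=(alive,v0)
Op 6: gossip N3<->N0 -> N3.N0=(alive,v0) N3.N1=(suspect,v1) N3.N2=(suspect,v1) N3.N3=(alive,v0) | N0.N0=(alive,v0) N0.N1=(suspect,v1) N0.N2=(suspect,v1) N0.N3=(alive,v0)
Op 7: N1 marks N1=alive -> (alive,v2)
Op 8: gossip N1<->N0 -> N1.N0=(alive,v0) N1.N1=(alive,v2) N1.N2=(suspect,v1) N1.N3=(alive,v0) | N0.N0=(alive,v0) N0.N1=(alive,v2) N0.N2=(suspect,v1) N0.N3=(alive,v0)
Op 9: N2 marks N3=dead -> (dead,v1)
Op 10: N0 marks N3=alive -> (alive,v1)
Op 11: N1 marks N3=alive -> (alive,v1)
Op 12: gossip N1<->N3 -> N1.N0=(alive,v0) N1.N1=(alive,v2) N1.N2=(suspect,v1) N1.N3=(alive,v1) | N3.N0=(alive,v0) N3.N1=(alive,v2) N3.N2=(suspect,v1) N3.N3=(alive,v1)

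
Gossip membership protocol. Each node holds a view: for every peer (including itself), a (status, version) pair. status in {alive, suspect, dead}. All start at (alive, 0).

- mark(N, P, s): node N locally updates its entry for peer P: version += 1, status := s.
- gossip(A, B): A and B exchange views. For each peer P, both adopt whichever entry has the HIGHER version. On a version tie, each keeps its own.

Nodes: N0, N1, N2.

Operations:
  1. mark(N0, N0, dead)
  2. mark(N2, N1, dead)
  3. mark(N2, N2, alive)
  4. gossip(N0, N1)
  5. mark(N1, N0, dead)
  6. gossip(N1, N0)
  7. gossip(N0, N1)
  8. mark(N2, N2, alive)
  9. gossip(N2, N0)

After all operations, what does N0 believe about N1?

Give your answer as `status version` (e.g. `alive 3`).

Answer: dead 1

Derivation:
Op 1: N0 marks N0=dead -> (dead,v1)
Op 2: N2 marks N1=dead -> (dead,v1)
Op 3: N2 marks N2=alive -> (alive,v1)
Op 4: gossip N0<->N1 -> N0.N0=(dead,v1) N0.N1=(alive,v0) N0.N2=(alive,v0) | N1.N0=(dead,v1) N1.N1=(alive,v0) N1.N2=(alive,v0)
Op 5: N1 marks N0=dead -> (dead,v2)
Op 6: gossip N1<->N0 -> N1.N0=(dead,v2) N1.N1=(alive,v0) N1.N2=(alive,v0) | N0.N0=(dead,v2) N0.N1=(alive,v0) N0.N2=(alive,v0)
Op 7: gossip N0<->N1 -> N0.N0=(dead,v2) N0.N1=(alive,v0) N0.N2=(alive,v0) | N1.N0=(dead,v2) N1.N1=(alive,v0) N1.N2=(alive,v0)
Op 8: N2 marks N2=alive -> (alive,v2)
Op 9: gossip N2<->N0 -> N2.N0=(dead,v2) N2.N1=(dead,v1) N2.N2=(alive,v2) | N0.N0=(dead,v2) N0.N1=(dead,v1) N0.N2=(alive,v2)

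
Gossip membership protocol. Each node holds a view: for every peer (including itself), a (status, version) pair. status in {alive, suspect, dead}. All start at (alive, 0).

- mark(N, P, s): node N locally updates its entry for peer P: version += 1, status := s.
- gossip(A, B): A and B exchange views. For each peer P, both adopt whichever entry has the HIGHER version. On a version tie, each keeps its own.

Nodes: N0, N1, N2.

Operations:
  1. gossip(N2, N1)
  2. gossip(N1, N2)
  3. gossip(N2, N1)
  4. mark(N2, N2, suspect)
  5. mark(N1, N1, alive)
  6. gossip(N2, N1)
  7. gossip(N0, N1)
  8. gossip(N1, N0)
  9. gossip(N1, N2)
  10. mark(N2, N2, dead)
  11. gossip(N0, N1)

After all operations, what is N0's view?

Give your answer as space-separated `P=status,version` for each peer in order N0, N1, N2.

Op 1: gossip N2<->N1 -> N2.N0=(alive,v0) N2.N1=(alive,v0) N2.N2=(alive,v0) | N1.N0=(alive,v0) N1.N1=(alive,v0) N1.N2=(alive,v0)
Op 2: gossip N1<->N2 -> N1.N0=(alive,v0) N1.N1=(alive,v0) N1.N2=(alive,v0) | N2.N0=(alive,v0) N2.N1=(alive,v0) N2.N2=(alive,v0)
Op 3: gossip N2<->N1 -> N2.N0=(alive,v0) N2.N1=(alive,v0) N2.N2=(alive,v0) | N1.N0=(alive,v0) N1.N1=(alive,v0) N1.N2=(alive,v0)
Op 4: N2 marks N2=suspect -> (suspect,v1)
Op 5: N1 marks N1=alive -> (alive,v1)
Op 6: gossip N2<->N1 -> N2.N0=(alive,v0) N2.N1=(alive,v1) N2.N2=(suspect,v1) | N1.N0=(alive,v0) N1.N1=(alive,v1) N1.N2=(suspect,v1)
Op 7: gossip N0<->N1 -> N0.N0=(alive,v0) N0.N1=(alive,v1) N0.N2=(suspect,v1) | N1.N0=(alive,v0) N1.N1=(alive,v1) N1.N2=(suspect,v1)
Op 8: gossip N1<->N0 -> N1.N0=(alive,v0) N1.N1=(alive,v1) N1.N2=(suspect,v1) | N0.N0=(alive,v0) N0.N1=(alive,v1) N0.N2=(suspect,v1)
Op 9: gossip N1<->N2 -> N1.N0=(alive,v0) N1.N1=(alive,v1) N1.N2=(suspect,v1) | N2.N0=(alive,v0) N2.N1=(alive,v1) N2.N2=(suspect,v1)
Op 10: N2 marks N2=dead -> (dead,v2)
Op 11: gossip N0<->N1 -> N0.N0=(alive,v0) N0.N1=(alive,v1) N0.N2=(suspect,v1) | N1.N0=(alive,v0) N1.N1=(alive,v1) N1.N2=(suspect,v1)

Answer: N0=alive,0 N1=alive,1 N2=suspect,1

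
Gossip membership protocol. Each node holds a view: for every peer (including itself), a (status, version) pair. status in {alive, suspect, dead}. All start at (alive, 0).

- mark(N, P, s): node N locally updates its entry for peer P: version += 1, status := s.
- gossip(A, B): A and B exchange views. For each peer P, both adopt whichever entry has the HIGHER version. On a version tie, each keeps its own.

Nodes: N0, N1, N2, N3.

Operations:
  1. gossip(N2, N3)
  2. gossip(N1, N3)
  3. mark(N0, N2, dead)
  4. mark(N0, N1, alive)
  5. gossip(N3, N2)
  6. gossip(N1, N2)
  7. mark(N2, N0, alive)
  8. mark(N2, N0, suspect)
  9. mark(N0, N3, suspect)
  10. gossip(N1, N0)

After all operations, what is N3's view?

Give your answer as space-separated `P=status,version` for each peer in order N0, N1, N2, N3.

Answer: N0=alive,0 N1=alive,0 N2=alive,0 N3=alive,0

Derivation:
Op 1: gossip N2<->N3 -> N2.N0=(alive,v0) N2.N1=(alive,v0) N2.N2=(alive,v0) N2.N3=(alive,v0) | N3.N0=(alive,v0) N3.N1=(alive,v0) N3.N2=(alive,v0) N3.N3=(alive,v0)
Op 2: gossip N1<->N3 -> N1.N0=(alive,v0) N1.N1=(alive,v0) N1.N2=(alive,v0) N1.N3=(alive,v0) | N3.N0=(alive,v0) N3.N1=(alive,v0) N3.N2=(alive,v0) N3.N3=(alive,v0)
Op 3: N0 marks N2=dead -> (dead,v1)
Op 4: N0 marks N1=alive -> (alive,v1)
Op 5: gossip N3<->N2 -> N3.N0=(alive,v0) N3.N1=(alive,v0) N3.N2=(alive,v0) N3.N3=(alive,v0) | N2.N0=(alive,v0) N2.N1=(alive,v0) N2.N2=(alive,v0) N2.N3=(alive,v0)
Op 6: gossip N1<->N2 -> N1.N0=(alive,v0) N1.N1=(alive,v0) N1.N2=(alive,v0) N1.N3=(alive,v0) | N2.N0=(alive,v0) N2.N1=(alive,v0) N2.N2=(alive,v0) N2.N3=(alive,v0)
Op 7: N2 marks N0=alive -> (alive,v1)
Op 8: N2 marks N0=suspect -> (suspect,v2)
Op 9: N0 marks N3=suspect -> (suspect,v1)
Op 10: gossip N1<->N0 -> N1.N0=(alive,v0) N1.N1=(alive,v1) N1.N2=(dead,v1) N1.N3=(suspect,v1) | N0.N0=(alive,v0) N0.N1=(alive,v1) N0.N2=(dead,v1) N0.N3=(suspect,v1)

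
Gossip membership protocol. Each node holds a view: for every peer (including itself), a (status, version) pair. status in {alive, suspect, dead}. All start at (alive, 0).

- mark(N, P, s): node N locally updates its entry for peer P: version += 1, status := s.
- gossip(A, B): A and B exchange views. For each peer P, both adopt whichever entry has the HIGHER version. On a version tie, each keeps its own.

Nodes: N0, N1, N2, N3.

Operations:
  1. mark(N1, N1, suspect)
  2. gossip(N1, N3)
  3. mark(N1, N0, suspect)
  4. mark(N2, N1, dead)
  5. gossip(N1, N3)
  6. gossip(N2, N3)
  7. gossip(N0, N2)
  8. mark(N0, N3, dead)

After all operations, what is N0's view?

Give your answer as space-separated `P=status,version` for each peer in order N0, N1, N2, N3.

Answer: N0=suspect,1 N1=dead,1 N2=alive,0 N3=dead,1

Derivation:
Op 1: N1 marks N1=suspect -> (suspect,v1)
Op 2: gossip N1<->N3 -> N1.N0=(alive,v0) N1.N1=(suspect,v1) N1.N2=(alive,v0) N1.N3=(alive,v0) | N3.N0=(alive,v0) N3.N1=(suspect,v1) N3.N2=(alive,v0) N3.N3=(alive,v0)
Op 3: N1 marks N0=suspect -> (suspect,v1)
Op 4: N2 marks N1=dead -> (dead,v1)
Op 5: gossip N1<->N3 -> N1.N0=(suspect,v1) N1.N1=(suspect,v1) N1.N2=(alive,v0) N1.N3=(alive,v0) | N3.N0=(suspect,v1) N3.N1=(suspect,v1) N3.N2=(alive,v0) N3.N3=(alive,v0)
Op 6: gossip N2<->N3 -> N2.N0=(suspect,v1) N2.N1=(dead,v1) N2.N2=(alive,v0) N2.N3=(alive,v0) | N3.N0=(suspect,v1) N3.N1=(suspect,v1) N3.N2=(alive,v0) N3.N3=(alive,v0)
Op 7: gossip N0<->N2 -> N0.N0=(suspect,v1) N0.N1=(dead,v1) N0.N2=(alive,v0) N0.N3=(alive,v0) | N2.N0=(suspect,v1) N2.N1=(dead,v1) N2.N2=(alive,v0) N2.N3=(alive,v0)
Op 8: N0 marks N3=dead -> (dead,v1)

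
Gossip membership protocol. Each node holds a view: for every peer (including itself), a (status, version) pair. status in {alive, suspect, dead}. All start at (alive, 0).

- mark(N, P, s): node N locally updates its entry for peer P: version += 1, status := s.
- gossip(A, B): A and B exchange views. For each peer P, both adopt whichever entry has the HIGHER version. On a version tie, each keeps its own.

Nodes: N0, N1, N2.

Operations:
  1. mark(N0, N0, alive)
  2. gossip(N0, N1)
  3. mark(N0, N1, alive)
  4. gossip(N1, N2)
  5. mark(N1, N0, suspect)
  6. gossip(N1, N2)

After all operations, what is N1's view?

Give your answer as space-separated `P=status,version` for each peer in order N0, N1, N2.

Op 1: N0 marks N0=alive -> (alive,v1)
Op 2: gossip N0<->N1 -> N0.N0=(alive,v1) N0.N1=(alive,v0) N0.N2=(alive,v0) | N1.N0=(alive,v1) N1.N1=(alive,v0) N1.N2=(alive,v0)
Op 3: N0 marks N1=alive -> (alive,v1)
Op 4: gossip N1<->N2 -> N1.N0=(alive,v1) N1.N1=(alive,v0) N1.N2=(alive,v0) | N2.N0=(alive,v1) N2.N1=(alive,v0) N2.N2=(alive,v0)
Op 5: N1 marks N0=suspect -> (suspect,v2)
Op 6: gossip N1<->N2 -> N1.N0=(suspect,v2) N1.N1=(alive,v0) N1.N2=(alive,v0) | N2.N0=(suspect,v2) N2.N1=(alive,v0) N2.N2=(alive,v0)

Answer: N0=suspect,2 N1=alive,0 N2=alive,0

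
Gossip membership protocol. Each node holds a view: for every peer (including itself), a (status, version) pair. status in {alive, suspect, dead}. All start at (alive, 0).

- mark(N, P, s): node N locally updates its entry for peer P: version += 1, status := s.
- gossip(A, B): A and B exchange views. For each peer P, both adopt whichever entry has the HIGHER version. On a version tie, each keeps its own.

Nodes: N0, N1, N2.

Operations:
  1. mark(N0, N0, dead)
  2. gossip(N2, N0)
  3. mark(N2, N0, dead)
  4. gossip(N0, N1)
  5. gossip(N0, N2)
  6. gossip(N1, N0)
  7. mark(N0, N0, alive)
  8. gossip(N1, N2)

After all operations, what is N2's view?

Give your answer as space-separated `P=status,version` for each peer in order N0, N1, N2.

Answer: N0=dead,2 N1=alive,0 N2=alive,0

Derivation:
Op 1: N0 marks N0=dead -> (dead,v1)
Op 2: gossip N2<->N0 -> N2.N0=(dead,v1) N2.N1=(alive,v0) N2.N2=(alive,v0) | N0.N0=(dead,v1) N0.N1=(alive,v0) N0.N2=(alive,v0)
Op 3: N2 marks N0=dead -> (dead,v2)
Op 4: gossip N0<->N1 -> N0.N0=(dead,v1) N0.N1=(alive,v0) N0.N2=(alive,v0) | N1.N0=(dead,v1) N1.N1=(alive,v0) N1.N2=(alive,v0)
Op 5: gossip N0<->N2 -> N0.N0=(dead,v2) N0.N1=(alive,v0) N0.N2=(alive,v0) | N2.N0=(dead,v2) N2.N1=(alive,v0) N2.N2=(alive,v0)
Op 6: gossip N1<->N0 -> N1.N0=(dead,v2) N1.N1=(alive,v0) N1.N2=(alive,v0) | N0.N0=(dead,v2) N0.N1=(alive,v0) N0.N2=(alive,v0)
Op 7: N0 marks N0=alive -> (alive,v3)
Op 8: gossip N1<->N2 -> N1.N0=(dead,v2) N1.N1=(alive,v0) N1.N2=(alive,v0) | N2.N0=(dead,v2) N2.N1=(alive,v0) N2.N2=(alive,v0)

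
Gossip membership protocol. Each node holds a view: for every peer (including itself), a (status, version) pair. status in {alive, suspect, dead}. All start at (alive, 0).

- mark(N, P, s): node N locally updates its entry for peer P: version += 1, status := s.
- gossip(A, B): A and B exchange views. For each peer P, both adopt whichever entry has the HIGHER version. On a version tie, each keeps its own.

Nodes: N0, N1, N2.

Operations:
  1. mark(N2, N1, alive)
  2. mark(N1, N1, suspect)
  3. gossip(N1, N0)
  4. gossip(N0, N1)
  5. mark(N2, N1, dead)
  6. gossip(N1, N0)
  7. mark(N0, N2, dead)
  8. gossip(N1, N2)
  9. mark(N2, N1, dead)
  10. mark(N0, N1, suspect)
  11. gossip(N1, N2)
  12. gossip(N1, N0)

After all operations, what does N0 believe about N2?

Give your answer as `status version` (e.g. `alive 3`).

Answer: dead 1

Derivation:
Op 1: N2 marks N1=alive -> (alive,v1)
Op 2: N1 marks N1=suspect -> (suspect,v1)
Op 3: gossip N1<->N0 -> N1.N0=(alive,v0) N1.N1=(suspect,v1) N1.N2=(alive,v0) | N0.N0=(alive,v0) N0.N1=(suspect,v1) N0.N2=(alive,v0)
Op 4: gossip N0<->N1 -> N0.N0=(alive,v0) N0.N1=(suspect,v1) N0.N2=(alive,v0) | N1.N0=(alive,v0) N1.N1=(suspect,v1) N1.N2=(alive,v0)
Op 5: N2 marks N1=dead -> (dead,v2)
Op 6: gossip N1<->N0 -> N1.N0=(alive,v0) N1.N1=(suspect,v1) N1.N2=(alive,v0) | N0.N0=(alive,v0) N0.N1=(suspect,v1) N0.N2=(alive,v0)
Op 7: N0 marks N2=dead -> (dead,v1)
Op 8: gossip N1<->N2 -> N1.N0=(alive,v0) N1.N1=(dead,v2) N1.N2=(alive,v0) | N2.N0=(alive,v0) N2.N1=(dead,v2) N2.N2=(alive,v0)
Op 9: N2 marks N1=dead -> (dead,v3)
Op 10: N0 marks N1=suspect -> (suspect,v2)
Op 11: gossip N1<->N2 -> N1.N0=(alive,v0) N1.N1=(dead,v3) N1.N2=(alive,v0) | N2.N0=(alive,v0) N2.N1=(dead,v3) N2.N2=(alive,v0)
Op 12: gossip N1<->N0 -> N1.N0=(alive,v0) N1.N1=(dead,v3) N1.N2=(dead,v1) | N0.N0=(alive,v0) N0.N1=(dead,v3) N0.N2=(dead,v1)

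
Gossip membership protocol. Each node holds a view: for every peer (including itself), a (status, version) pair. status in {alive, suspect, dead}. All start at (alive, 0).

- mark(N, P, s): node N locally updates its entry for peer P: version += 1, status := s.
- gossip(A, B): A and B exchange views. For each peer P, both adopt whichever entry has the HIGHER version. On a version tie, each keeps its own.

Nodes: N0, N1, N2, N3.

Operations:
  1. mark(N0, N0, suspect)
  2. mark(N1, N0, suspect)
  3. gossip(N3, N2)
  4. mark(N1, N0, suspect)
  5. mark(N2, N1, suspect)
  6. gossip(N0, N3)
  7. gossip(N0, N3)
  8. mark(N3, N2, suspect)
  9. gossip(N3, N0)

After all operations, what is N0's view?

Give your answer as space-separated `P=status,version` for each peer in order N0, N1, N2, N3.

Op 1: N0 marks N0=suspect -> (suspect,v1)
Op 2: N1 marks N0=suspect -> (suspect,v1)
Op 3: gossip N3<->N2 -> N3.N0=(alive,v0) N3.N1=(alive,v0) N3.N2=(alive,v0) N3.N3=(alive,v0) | N2.N0=(alive,v0) N2.N1=(alive,v0) N2.N2=(alive,v0) N2.N3=(alive,v0)
Op 4: N1 marks N0=suspect -> (suspect,v2)
Op 5: N2 marks N1=suspect -> (suspect,v1)
Op 6: gossip N0<->N3 -> N0.N0=(suspect,v1) N0.N1=(alive,v0) N0.N2=(alive,v0) N0.N3=(alive,v0) | N3.N0=(suspect,v1) N3.N1=(alive,v0) N3.N2=(alive,v0) N3.N3=(alive,v0)
Op 7: gossip N0<->N3 -> N0.N0=(suspect,v1) N0.N1=(alive,v0) N0.N2=(alive,v0) N0.N3=(alive,v0) | N3.N0=(suspect,v1) N3.N1=(alive,v0) N3.N2=(alive,v0) N3.N3=(alive,v0)
Op 8: N3 marks N2=suspect -> (suspect,v1)
Op 9: gossip N3<->N0 -> N3.N0=(suspect,v1) N3.N1=(alive,v0) N3.N2=(suspect,v1) N3.N3=(alive,v0) | N0.N0=(suspect,v1) N0.N1=(alive,v0) N0.N2=(suspect,v1) N0.N3=(alive,v0)

Answer: N0=suspect,1 N1=alive,0 N2=suspect,1 N3=alive,0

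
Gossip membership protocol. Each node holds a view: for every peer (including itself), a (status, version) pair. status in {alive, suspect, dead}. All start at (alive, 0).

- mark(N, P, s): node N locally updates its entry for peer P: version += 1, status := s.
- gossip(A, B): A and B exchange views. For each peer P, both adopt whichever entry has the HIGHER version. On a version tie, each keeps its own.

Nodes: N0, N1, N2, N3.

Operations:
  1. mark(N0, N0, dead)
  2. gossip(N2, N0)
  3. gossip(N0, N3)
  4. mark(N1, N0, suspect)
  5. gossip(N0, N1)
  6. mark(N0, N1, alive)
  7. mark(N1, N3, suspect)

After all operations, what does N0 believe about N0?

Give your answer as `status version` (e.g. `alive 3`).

Op 1: N0 marks N0=dead -> (dead,v1)
Op 2: gossip N2<->N0 -> N2.N0=(dead,v1) N2.N1=(alive,v0) N2.N2=(alive,v0) N2.N3=(alive,v0) | N0.N0=(dead,v1) N0.N1=(alive,v0) N0.N2=(alive,v0) N0.N3=(alive,v0)
Op 3: gossip N0<->N3 -> N0.N0=(dead,v1) N0.N1=(alive,v0) N0.N2=(alive,v0) N0.N3=(alive,v0) | N3.N0=(dead,v1) N3.N1=(alive,v0) N3.N2=(alive,v0) N3.N3=(alive,v0)
Op 4: N1 marks N0=suspect -> (suspect,v1)
Op 5: gossip N0<->N1 -> N0.N0=(dead,v1) N0.N1=(alive,v0) N0.N2=(alive,v0) N0.N3=(alive,v0) | N1.N0=(suspect,v1) N1.N1=(alive,v0) N1.N2=(alive,v0) N1.N3=(alive,v0)
Op 6: N0 marks N1=alive -> (alive,v1)
Op 7: N1 marks N3=suspect -> (suspect,v1)

Answer: dead 1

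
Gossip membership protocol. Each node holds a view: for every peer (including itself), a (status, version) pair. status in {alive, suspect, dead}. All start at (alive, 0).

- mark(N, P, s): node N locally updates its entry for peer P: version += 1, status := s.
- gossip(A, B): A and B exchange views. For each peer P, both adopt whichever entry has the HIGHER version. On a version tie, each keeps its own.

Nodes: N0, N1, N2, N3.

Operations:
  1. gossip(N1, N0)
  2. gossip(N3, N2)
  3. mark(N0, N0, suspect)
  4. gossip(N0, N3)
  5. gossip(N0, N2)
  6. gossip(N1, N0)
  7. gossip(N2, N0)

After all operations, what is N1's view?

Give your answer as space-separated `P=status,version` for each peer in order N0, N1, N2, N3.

Op 1: gossip N1<->N0 -> N1.N0=(alive,v0) N1.N1=(alive,v0) N1.N2=(alive,v0) N1.N3=(alive,v0) | N0.N0=(alive,v0) N0.N1=(alive,v0) N0.N2=(alive,v0) N0.N3=(alive,v0)
Op 2: gossip N3<->N2 -> N3.N0=(alive,v0) N3.N1=(alive,v0) N3.N2=(alive,v0) N3.N3=(alive,v0) | N2.N0=(alive,v0) N2.N1=(alive,v0) N2.N2=(alive,v0) N2.N3=(alive,v0)
Op 3: N0 marks N0=suspect -> (suspect,v1)
Op 4: gossip N0<->N3 -> N0.N0=(suspect,v1) N0.N1=(alive,v0) N0.N2=(alive,v0) N0.N3=(alive,v0) | N3.N0=(suspect,v1) N3.N1=(alive,v0) N3.N2=(alive,v0) N3.N3=(alive,v0)
Op 5: gossip N0<->N2 -> N0.N0=(suspect,v1) N0.N1=(alive,v0) N0.N2=(alive,v0) N0.N3=(alive,v0) | N2.N0=(suspect,v1) N2.N1=(alive,v0) N2.N2=(alive,v0) N2.N3=(alive,v0)
Op 6: gossip N1<->N0 -> N1.N0=(suspect,v1) N1.N1=(alive,v0) N1.N2=(alive,v0) N1.N3=(alive,v0) | N0.N0=(suspect,v1) N0.N1=(alive,v0) N0.N2=(alive,v0) N0.N3=(alive,v0)
Op 7: gossip N2<->N0 -> N2.N0=(suspect,v1) N2.N1=(alive,v0) N2.N2=(alive,v0) N2.N3=(alive,v0) | N0.N0=(suspect,v1) N0.N1=(alive,v0) N0.N2=(alive,v0) N0.N3=(alive,v0)

Answer: N0=suspect,1 N1=alive,0 N2=alive,0 N3=alive,0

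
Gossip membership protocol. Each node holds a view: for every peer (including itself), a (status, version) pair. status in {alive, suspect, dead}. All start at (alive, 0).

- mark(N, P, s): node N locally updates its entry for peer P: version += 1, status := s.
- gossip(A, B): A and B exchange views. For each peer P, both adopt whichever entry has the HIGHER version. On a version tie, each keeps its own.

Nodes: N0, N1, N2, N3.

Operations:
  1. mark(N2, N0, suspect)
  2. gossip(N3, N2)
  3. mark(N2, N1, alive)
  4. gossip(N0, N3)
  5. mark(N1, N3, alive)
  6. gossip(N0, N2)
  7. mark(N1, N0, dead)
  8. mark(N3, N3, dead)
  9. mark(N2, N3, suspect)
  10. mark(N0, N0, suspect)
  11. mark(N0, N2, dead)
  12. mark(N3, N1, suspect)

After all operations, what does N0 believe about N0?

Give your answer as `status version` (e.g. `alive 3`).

Op 1: N2 marks N0=suspect -> (suspect,v1)
Op 2: gossip N3<->N2 -> N3.N0=(suspect,v1) N3.N1=(alive,v0) N3.N2=(alive,v0) N3.N3=(alive,v0) | N2.N0=(suspect,v1) N2.N1=(alive,v0) N2.N2=(alive,v0) N2.N3=(alive,v0)
Op 3: N2 marks N1=alive -> (alive,v1)
Op 4: gossip N0<->N3 -> N0.N0=(suspect,v1) N0.N1=(alive,v0) N0.N2=(alive,v0) N0.N3=(alive,v0) | N3.N0=(suspect,v1) N3.N1=(alive,v0) N3.N2=(alive,v0) N3.N3=(alive,v0)
Op 5: N1 marks N3=alive -> (alive,v1)
Op 6: gossip N0<->N2 -> N0.N0=(suspect,v1) N0.N1=(alive,v1) N0.N2=(alive,v0) N0.N3=(alive,v0) | N2.N0=(suspect,v1) N2.N1=(alive,v1) N2.N2=(alive,v0) N2.N3=(alive,v0)
Op 7: N1 marks N0=dead -> (dead,v1)
Op 8: N3 marks N3=dead -> (dead,v1)
Op 9: N2 marks N3=suspect -> (suspect,v1)
Op 10: N0 marks N0=suspect -> (suspect,v2)
Op 11: N0 marks N2=dead -> (dead,v1)
Op 12: N3 marks N1=suspect -> (suspect,v1)

Answer: suspect 2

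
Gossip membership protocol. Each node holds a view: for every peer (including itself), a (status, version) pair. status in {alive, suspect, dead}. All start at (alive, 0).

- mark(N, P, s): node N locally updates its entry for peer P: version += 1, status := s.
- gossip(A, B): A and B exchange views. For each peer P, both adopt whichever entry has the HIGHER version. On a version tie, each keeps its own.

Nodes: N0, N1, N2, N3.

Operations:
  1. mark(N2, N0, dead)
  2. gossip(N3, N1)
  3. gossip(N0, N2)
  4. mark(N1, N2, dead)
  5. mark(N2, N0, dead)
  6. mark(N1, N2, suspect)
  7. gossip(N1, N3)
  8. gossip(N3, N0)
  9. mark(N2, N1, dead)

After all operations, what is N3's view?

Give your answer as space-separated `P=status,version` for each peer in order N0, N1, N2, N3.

Answer: N0=dead,1 N1=alive,0 N2=suspect,2 N3=alive,0

Derivation:
Op 1: N2 marks N0=dead -> (dead,v1)
Op 2: gossip N3<->N1 -> N3.N0=(alive,v0) N3.N1=(alive,v0) N3.N2=(alive,v0) N3.N3=(alive,v0) | N1.N0=(alive,v0) N1.N1=(alive,v0) N1.N2=(alive,v0) N1.N3=(alive,v0)
Op 3: gossip N0<->N2 -> N0.N0=(dead,v1) N0.N1=(alive,v0) N0.N2=(alive,v0) N0.N3=(alive,v0) | N2.N0=(dead,v1) N2.N1=(alive,v0) N2.N2=(alive,v0) N2.N3=(alive,v0)
Op 4: N1 marks N2=dead -> (dead,v1)
Op 5: N2 marks N0=dead -> (dead,v2)
Op 6: N1 marks N2=suspect -> (suspect,v2)
Op 7: gossip N1<->N3 -> N1.N0=(alive,v0) N1.N1=(alive,v0) N1.N2=(suspect,v2) N1.N3=(alive,v0) | N3.N0=(alive,v0) N3.N1=(alive,v0) N3.N2=(suspect,v2) N3.N3=(alive,v0)
Op 8: gossip N3<->N0 -> N3.N0=(dead,v1) N3.N1=(alive,v0) N3.N2=(suspect,v2) N3.N3=(alive,v0) | N0.N0=(dead,v1) N0.N1=(alive,v0) N0.N2=(suspect,v2) N0.N3=(alive,v0)
Op 9: N2 marks N1=dead -> (dead,v1)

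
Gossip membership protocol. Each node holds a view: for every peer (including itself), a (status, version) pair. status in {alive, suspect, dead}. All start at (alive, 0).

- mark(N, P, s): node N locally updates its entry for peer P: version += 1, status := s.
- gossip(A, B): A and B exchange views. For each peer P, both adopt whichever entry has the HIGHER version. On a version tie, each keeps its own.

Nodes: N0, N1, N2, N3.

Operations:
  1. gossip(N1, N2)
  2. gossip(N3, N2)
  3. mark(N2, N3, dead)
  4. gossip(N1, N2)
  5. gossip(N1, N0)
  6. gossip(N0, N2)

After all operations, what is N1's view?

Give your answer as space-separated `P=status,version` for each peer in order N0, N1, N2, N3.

Op 1: gossip N1<->N2 -> N1.N0=(alive,v0) N1.N1=(alive,v0) N1.N2=(alive,v0) N1.N3=(alive,v0) | N2.N0=(alive,v0) N2.N1=(alive,v0) N2.N2=(alive,v0) N2.N3=(alive,v0)
Op 2: gossip N3<->N2 -> N3.N0=(alive,v0) N3.N1=(alive,v0) N3.N2=(alive,v0) N3.N3=(alive,v0) | N2.N0=(alive,v0) N2.N1=(alive,v0) N2.N2=(alive,v0) N2.N3=(alive,v0)
Op 3: N2 marks N3=dead -> (dead,v1)
Op 4: gossip N1<->N2 -> N1.N0=(alive,v0) N1.N1=(alive,v0) N1.N2=(alive,v0) N1.N3=(dead,v1) | N2.N0=(alive,v0) N2.N1=(alive,v0) N2.N2=(alive,v0) N2.N3=(dead,v1)
Op 5: gossip N1<->N0 -> N1.N0=(alive,v0) N1.N1=(alive,v0) N1.N2=(alive,v0) N1.N3=(dead,v1) | N0.N0=(alive,v0) N0.N1=(alive,v0) N0.N2=(alive,v0) N0.N3=(dead,v1)
Op 6: gossip N0<->N2 -> N0.N0=(alive,v0) N0.N1=(alive,v0) N0.N2=(alive,v0) N0.N3=(dead,v1) | N2.N0=(alive,v0) N2.N1=(alive,v0) N2.N2=(alive,v0) N2.N3=(dead,v1)

Answer: N0=alive,0 N1=alive,0 N2=alive,0 N3=dead,1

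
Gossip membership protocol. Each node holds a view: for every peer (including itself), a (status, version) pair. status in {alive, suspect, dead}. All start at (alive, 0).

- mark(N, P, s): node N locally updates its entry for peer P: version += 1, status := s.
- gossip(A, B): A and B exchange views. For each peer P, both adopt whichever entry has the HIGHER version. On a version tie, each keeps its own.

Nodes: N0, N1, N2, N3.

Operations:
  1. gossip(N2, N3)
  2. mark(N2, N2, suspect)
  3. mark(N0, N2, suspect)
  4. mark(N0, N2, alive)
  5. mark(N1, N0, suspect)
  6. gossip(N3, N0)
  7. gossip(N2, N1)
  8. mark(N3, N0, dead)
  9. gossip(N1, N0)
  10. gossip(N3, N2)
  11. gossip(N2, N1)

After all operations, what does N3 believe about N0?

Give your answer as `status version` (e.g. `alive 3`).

Op 1: gossip N2<->N3 -> N2.N0=(alive,v0) N2.N1=(alive,v0) N2.N2=(alive,v0) N2.N3=(alive,v0) | N3.N0=(alive,v0) N3.N1=(alive,v0) N3.N2=(alive,v0) N3.N3=(alive,v0)
Op 2: N2 marks N2=suspect -> (suspect,v1)
Op 3: N0 marks N2=suspect -> (suspect,v1)
Op 4: N0 marks N2=alive -> (alive,v2)
Op 5: N1 marks N0=suspect -> (suspect,v1)
Op 6: gossip N3<->N0 -> N3.N0=(alive,v0) N3.N1=(alive,v0) N3.N2=(alive,v2) N3.N3=(alive,v0) | N0.N0=(alive,v0) N0.N1=(alive,v0) N0.N2=(alive,v2) N0.N3=(alive,v0)
Op 7: gossip N2<->N1 -> N2.N0=(suspect,v1) N2.N1=(alive,v0) N2.N2=(suspect,v1) N2.N3=(alive,v0) | N1.N0=(suspect,v1) N1.N1=(alive,v0) N1.N2=(suspect,v1) N1.N3=(alive,v0)
Op 8: N3 marks N0=dead -> (dead,v1)
Op 9: gossip N1<->N0 -> N1.N0=(suspect,v1) N1.N1=(alive,v0) N1.N2=(alive,v2) N1.N3=(alive,v0) | N0.N0=(suspect,v1) N0.N1=(alive,v0) N0.N2=(alive,v2) N0.N3=(alive,v0)
Op 10: gossip N3<->N2 -> N3.N0=(dead,v1) N3.N1=(alive,v0) N3.N2=(alive,v2) N3.N3=(alive,v0) | N2.N0=(suspect,v1) N2.N1=(alive,v0) N2.N2=(alive,v2) N2.N3=(alive,v0)
Op 11: gossip N2<->N1 -> N2.N0=(suspect,v1) N2.N1=(alive,v0) N2.N2=(alive,v2) N2.N3=(alive,v0) | N1.N0=(suspect,v1) N1.N1=(alive,v0) N1.N2=(alive,v2) N1.N3=(alive,v0)

Answer: dead 1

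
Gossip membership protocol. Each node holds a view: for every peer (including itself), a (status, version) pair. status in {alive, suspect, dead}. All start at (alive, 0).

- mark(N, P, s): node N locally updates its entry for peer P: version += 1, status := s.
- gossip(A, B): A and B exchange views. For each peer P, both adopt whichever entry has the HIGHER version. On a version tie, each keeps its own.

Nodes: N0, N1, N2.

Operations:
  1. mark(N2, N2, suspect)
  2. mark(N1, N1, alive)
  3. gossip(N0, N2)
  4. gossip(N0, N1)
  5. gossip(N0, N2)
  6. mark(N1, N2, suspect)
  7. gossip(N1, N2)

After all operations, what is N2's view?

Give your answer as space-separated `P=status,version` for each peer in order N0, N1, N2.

Answer: N0=alive,0 N1=alive,1 N2=suspect,2

Derivation:
Op 1: N2 marks N2=suspect -> (suspect,v1)
Op 2: N1 marks N1=alive -> (alive,v1)
Op 3: gossip N0<->N2 -> N0.N0=(alive,v0) N0.N1=(alive,v0) N0.N2=(suspect,v1) | N2.N0=(alive,v0) N2.N1=(alive,v0) N2.N2=(suspect,v1)
Op 4: gossip N0<->N1 -> N0.N0=(alive,v0) N0.N1=(alive,v1) N0.N2=(suspect,v1) | N1.N0=(alive,v0) N1.N1=(alive,v1) N1.N2=(suspect,v1)
Op 5: gossip N0<->N2 -> N0.N0=(alive,v0) N0.N1=(alive,v1) N0.N2=(suspect,v1) | N2.N0=(alive,v0) N2.N1=(alive,v1) N2.N2=(suspect,v1)
Op 6: N1 marks N2=suspect -> (suspect,v2)
Op 7: gossip N1<->N2 -> N1.N0=(alive,v0) N1.N1=(alive,v1) N1.N2=(suspect,v2) | N2.N0=(alive,v0) N2.N1=(alive,v1) N2.N2=(suspect,v2)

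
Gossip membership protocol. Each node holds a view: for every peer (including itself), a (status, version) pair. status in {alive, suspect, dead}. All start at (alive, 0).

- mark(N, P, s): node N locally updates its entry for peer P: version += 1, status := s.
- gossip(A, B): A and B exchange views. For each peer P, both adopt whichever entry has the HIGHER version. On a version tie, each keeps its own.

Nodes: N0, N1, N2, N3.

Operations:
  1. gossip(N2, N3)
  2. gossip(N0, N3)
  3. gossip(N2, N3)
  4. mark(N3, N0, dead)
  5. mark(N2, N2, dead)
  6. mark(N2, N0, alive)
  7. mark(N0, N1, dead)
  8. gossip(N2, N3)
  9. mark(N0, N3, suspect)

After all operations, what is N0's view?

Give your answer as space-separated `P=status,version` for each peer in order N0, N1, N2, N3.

Op 1: gossip N2<->N3 -> N2.N0=(alive,v0) N2.N1=(alive,v0) N2.N2=(alive,v0) N2.N3=(alive,v0) | N3.N0=(alive,v0) N3.N1=(alive,v0) N3.N2=(alive,v0) N3.N3=(alive,v0)
Op 2: gossip N0<->N3 -> N0.N0=(alive,v0) N0.N1=(alive,v0) N0.N2=(alive,v0) N0.N3=(alive,v0) | N3.N0=(alive,v0) N3.N1=(alive,v0) N3.N2=(alive,v0) N3.N3=(alive,v0)
Op 3: gossip N2<->N3 -> N2.N0=(alive,v0) N2.N1=(alive,v0) N2.N2=(alive,v0) N2.N3=(alive,v0) | N3.N0=(alive,v0) N3.N1=(alive,v0) N3.N2=(alive,v0) N3.N3=(alive,v0)
Op 4: N3 marks N0=dead -> (dead,v1)
Op 5: N2 marks N2=dead -> (dead,v1)
Op 6: N2 marks N0=alive -> (alive,v1)
Op 7: N0 marks N1=dead -> (dead,v1)
Op 8: gossip N2<->N3 -> N2.N0=(alive,v1) N2.N1=(alive,v0) N2.N2=(dead,v1) N2.N3=(alive,v0) | N3.N0=(dead,v1) N3.N1=(alive,v0) N3.N2=(dead,v1) N3.N3=(alive,v0)
Op 9: N0 marks N3=suspect -> (suspect,v1)

Answer: N0=alive,0 N1=dead,1 N2=alive,0 N3=suspect,1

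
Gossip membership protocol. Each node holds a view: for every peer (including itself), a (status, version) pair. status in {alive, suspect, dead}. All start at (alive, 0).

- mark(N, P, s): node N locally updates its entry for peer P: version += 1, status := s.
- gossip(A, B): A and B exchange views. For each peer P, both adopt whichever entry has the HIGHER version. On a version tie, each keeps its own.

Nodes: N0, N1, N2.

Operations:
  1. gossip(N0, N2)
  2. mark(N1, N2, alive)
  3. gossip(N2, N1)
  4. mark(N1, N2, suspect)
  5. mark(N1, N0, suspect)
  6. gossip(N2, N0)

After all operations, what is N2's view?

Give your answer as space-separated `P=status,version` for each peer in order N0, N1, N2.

Op 1: gossip N0<->N2 -> N0.N0=(alive,v0) N0.N1=(alive,v0) N0.N2=(alive,v0) | N2.N0=(alive,v0) N2.N1=(alive,v0) N2.N2=(alive,v0)
Op 2: N1 marks N2=alive -> (alive,v1)
Op 3: gossip N2<->N1 -> N2.N0=(alive,v0) N2.N1=(alive,v0) N2.N2=(alive,v1) | N1.N0=(alive,v0) N1.N1=(alive,v0) N1.N2=(alive,v1)
Op 4: N1 marks N2=suspect -> (suspect,v2)
Op 5: N1 marks N0=suspect -> (suspect,v1)
Op 6: gossip N2<->N0 -> N2.N0=(alive,v0) N2.N1=(alive,v0) N2.N2=(alive,v1) | N0.N0=(alive,v0) N0.N1=(alive,v0) N0.N2=(alive,v1)

Answer: N0=alive,0 N1=alive,0 N2=alive,1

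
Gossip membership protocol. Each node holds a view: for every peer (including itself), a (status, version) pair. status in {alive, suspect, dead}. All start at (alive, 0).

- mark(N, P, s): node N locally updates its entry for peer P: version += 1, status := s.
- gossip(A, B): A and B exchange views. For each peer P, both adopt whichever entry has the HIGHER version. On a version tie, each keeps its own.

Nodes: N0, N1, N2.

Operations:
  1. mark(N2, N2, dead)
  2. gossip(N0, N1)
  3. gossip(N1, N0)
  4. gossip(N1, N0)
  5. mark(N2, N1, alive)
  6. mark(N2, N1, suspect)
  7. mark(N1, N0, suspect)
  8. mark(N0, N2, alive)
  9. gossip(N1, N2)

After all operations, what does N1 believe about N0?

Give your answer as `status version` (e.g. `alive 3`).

Op 1: N2 marks N2=dead -> (dead,v1)
Op 2: gossip N0<->N1 -> N0.N0=(alive,v0) N0.N1=(alive,v0) N0.N2=(alive,v0) | N1.N0=(alive,v0) N1.N1=(alive,v0) N1.N2=(alive,v0)
Op 3: gossip N1<->N0 -> N1.N0=(alive,v0) N1.N1=(alive,v0) N1.N2=(alive,v0) | N0.N0=(alive,v0) N0.N1=(alive,v0) N0.N2=(alive,v0)
Op 4: gossip N1<->N0 -> N1.N0=(alive,v0) N1.N1=(alive,v0) N1.N2=(alive,v0) | N0.N0=(alive,v0) N0.N1=(alive,v0) N0.N2=(alive,v0)
Op 5: N2 marks N1=alive -> (alive,v1)
Op 6: N2 marks N1=suspect -> (suspect,v2)
Op 7: N1 marks N0=suspect -> (suspect,v1)
Op 8: N0 marks N2=alive -> (alive,v1)
Op 9: gossip N1<->N2 -> N1.N0=(suspect,v1) N1.N1=(suspect,v2) N1.N2=(dead,v1) | N2.N0=(suspect,v1) N2.N1=(suspect,v2) N2.N2=(dead,v1)

Answer: suspect 1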